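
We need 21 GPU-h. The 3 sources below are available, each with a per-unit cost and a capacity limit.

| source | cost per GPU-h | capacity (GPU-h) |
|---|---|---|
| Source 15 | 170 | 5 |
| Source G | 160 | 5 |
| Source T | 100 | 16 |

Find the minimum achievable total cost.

2400

Cheapest first:
Source T (100): use full 16 → 5 GPU-h to go.
Source G (160): use full 5 → 0 GPU-h to go.
Source 15: unused.
Cost = 16×100 + 5×160 = 2400.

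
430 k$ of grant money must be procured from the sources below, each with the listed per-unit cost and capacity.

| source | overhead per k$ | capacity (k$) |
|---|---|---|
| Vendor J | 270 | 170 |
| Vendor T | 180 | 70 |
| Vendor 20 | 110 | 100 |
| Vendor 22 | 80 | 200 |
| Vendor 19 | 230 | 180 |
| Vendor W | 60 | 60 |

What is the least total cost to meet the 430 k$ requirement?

43200

Fill from the cheapest source first.
Vendor W at 60: take all 60 k$ ; 370 still needed.
Vendor 22 at 80: take all 200 k$ ; 170 still needed.
Vendor 20 at 110: take all 100 k$ ; 70 still needed.
Vendor T (180): use full 70 ; 0 k$ to go.
Vendor 19, Vendor J: unused.
Cost = 60×60 + 200×80 + 100×110 + 70×180 = 43200.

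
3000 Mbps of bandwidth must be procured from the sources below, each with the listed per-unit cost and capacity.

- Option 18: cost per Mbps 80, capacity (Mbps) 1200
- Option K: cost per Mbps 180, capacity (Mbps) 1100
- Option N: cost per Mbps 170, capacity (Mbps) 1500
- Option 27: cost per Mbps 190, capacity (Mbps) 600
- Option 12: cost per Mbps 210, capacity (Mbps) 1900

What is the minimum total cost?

405000

Cheapest first:
Take 1200 from Option 18 at 80 — need 1800 more.
Take 1500 from Option N at 170 — need 300 more.
Take 300 from Option K at 180 to finish.
Option 27, Option 12: unused.
Cost = 1200×80 + 1500×170 + 300×180 = 405000.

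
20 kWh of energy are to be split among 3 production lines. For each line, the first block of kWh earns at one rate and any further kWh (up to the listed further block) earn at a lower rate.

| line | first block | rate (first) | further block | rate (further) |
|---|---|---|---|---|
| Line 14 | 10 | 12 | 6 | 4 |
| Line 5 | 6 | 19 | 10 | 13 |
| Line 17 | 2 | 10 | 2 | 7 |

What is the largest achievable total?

292

Rank every tier by rate: Line 5/first 19 > Line 5/second 13 > Line 14/first 12 > Line 17/first 10 > Line 17/second 7 > Line 14/second 4.
Line 5/first (19): +6 — 14 left.
Line 5 second at 13: fill all 10 — 4 left.
Line 14/first: +4 of 10 at 12; pool empty.
Total = 19×6 + 13×10 + 12×4 = 292.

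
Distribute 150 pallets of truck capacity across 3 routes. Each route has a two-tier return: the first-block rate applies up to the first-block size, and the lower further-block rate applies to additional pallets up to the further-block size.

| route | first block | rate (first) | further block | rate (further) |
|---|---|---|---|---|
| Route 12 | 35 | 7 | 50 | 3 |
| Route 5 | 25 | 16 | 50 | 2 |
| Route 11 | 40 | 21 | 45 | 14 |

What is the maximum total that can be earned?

2130

Treat each block as its own option and order by rate: Route 11/T1 21 > Route 5/T1 16 > Route 11/T2 14 > Route 12/T1 7 > Route 12/T2 3 > Route 5/T2 2.
Route 11 T1 at 21: fill all 40 — 110 left.
Route 5 T1 at 16: fill all 25 — 85 left.
Fill Route 11 T2 block (45 at 14) — 40 left.
Route 12/T1 (7): +35 — 5 left.
Route 12 T2 at 3: only 5 left, fill 5.
Total = 21×40 + 16×25 + 14×45 + 7×35 + 3×5 = 2130.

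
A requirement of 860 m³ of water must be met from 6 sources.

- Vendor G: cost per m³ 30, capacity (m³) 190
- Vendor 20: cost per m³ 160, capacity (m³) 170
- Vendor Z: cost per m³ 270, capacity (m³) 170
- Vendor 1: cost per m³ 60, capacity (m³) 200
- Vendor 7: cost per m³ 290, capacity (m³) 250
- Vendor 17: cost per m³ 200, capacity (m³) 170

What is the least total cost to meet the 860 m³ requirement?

Use sources in increasing cost order.
Vendor G at 30: take all 190 m³ ; 670 still needed.
Vendor 1 (60): use full 200 ; 470 m³ to go.
Take 170 from Vendor 20 at 160 ; need 300 more.
Vendor 17 (200): use full 170 ; 130 m³ to go.
Vendor Z at 270: take 130 of its 170 ; requirement met.
Vendor 7: unused.
Cost = 190×30 + 200×60 + 170×160 + 170×200 + 130×270 = 114000.

114000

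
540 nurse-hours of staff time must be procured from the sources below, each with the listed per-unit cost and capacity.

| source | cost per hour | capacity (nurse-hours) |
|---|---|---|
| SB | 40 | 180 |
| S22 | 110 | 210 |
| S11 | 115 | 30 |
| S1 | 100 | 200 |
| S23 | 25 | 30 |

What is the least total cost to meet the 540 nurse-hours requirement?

Cheapest first:
Take 30 from S23 at 25 ; need 510 more.
SB at 40: take all 180 nurse-hours ; 330 still needed.
Take 200 from S1 at 100 ; need 130 more.
Take 130 from S22 at 110 to finish.
S11: unused.
Cost = 30×25 + 180×40 + 200×100 + 130×110 = 42250.

42250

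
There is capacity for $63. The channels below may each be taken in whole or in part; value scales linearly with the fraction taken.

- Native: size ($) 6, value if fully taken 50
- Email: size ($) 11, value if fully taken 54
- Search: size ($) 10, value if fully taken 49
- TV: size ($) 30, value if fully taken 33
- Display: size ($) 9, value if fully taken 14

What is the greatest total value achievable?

Best value per unit of size first: Native 50/6≈8.33, Email 54/11≈4.91, Search 49/10≈4.9, Display 14/9≈1.56, TV 33/30≈1.1.
Take all of Native (6 $, value 50) ; 57 $ left.
All 11 $ of Email fit (value 54) ; 46 remain.
Search: take in full, 10 $ for value 49 ; 36 left.
Display: take in full, 9 $ for value 14 ; 27 left.
Fill the last 27 $ with part of TV: 27/30 of it earns 29.7.
Total value = 196.7.

196.7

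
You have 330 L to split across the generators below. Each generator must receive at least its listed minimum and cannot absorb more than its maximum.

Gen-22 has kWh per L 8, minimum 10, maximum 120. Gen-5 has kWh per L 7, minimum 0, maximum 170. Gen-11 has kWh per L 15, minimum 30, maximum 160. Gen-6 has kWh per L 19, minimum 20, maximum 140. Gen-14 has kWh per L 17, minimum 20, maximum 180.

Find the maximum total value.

5740

Meeting every minimum uses 10+0+30+20+20 = 80 L, leaving 250.
Rank by kWh per L: Gen-6 19 > Gen-14 17 > Gen-11 15 > Gen-22 8 > Gen-5 7.
Gen-6: +120 to 140 (cap) — 130 left.
Gen-14: +130 (room for 160) → 150. Pool exhausted.
Total = 8×10 + 15×30 + 19×140 + 17×150 = 5740.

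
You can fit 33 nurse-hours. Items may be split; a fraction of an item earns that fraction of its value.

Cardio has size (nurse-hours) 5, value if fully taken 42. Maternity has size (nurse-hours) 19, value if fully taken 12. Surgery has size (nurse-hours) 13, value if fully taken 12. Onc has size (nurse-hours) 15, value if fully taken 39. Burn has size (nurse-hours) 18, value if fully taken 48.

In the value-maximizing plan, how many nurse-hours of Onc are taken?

Best value per unit of size first: Cardio 42/5≈8.4, Burn 48/18≈2.67, Onc 39/15≈2.6, Surgery 12/13≈0.923, Maternity 12/19≈0.632.
Cardio: take in full, 5 nurse-hours for value 42 — 28 left.
Burn: take in full, 18 nurse-hours for value 48 — 10 left.
Fill the last 10 nurse-hours with part of Onc: 10/15 of it earns 26.

10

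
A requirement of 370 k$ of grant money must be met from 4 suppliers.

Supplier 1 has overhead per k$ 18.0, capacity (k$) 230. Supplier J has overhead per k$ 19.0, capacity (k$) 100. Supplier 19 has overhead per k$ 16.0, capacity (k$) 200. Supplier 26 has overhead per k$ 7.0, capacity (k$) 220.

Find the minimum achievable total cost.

3940

Fill from the cheapest supplier first.
Supplier 26 (7.0): use full 220 — 150 k$ to go.
Supplier 19 (16.0): take the remaining 150 — done.
Supplier 1, Supplier J: unused.
Cost = 220×7.0 + 150×16.0 = 3940.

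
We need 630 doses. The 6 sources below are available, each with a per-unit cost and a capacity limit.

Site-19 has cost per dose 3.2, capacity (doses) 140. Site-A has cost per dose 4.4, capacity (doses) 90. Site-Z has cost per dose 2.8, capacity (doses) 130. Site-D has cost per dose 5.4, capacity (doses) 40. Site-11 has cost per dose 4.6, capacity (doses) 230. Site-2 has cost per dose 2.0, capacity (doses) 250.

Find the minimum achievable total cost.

Cheapest first:
Take 250 from Site-2 at 2.0 ; need 380 more.
Take 130 from Site-Z at 2.8 ; need 250 more.
Take 140 from Site-19 at 3.2 ; need 110 more.
Site-A at 4.4: take all 90 doses ; 20 still needed.
Site-11 at 4.6: take 20 of its 230 ; requirement met.
Site-D: unused.
Cost = 250×2.0 + 130×2.8 + 140×3.2 + 90×4.4 + 20×4.6 = 1800.

1800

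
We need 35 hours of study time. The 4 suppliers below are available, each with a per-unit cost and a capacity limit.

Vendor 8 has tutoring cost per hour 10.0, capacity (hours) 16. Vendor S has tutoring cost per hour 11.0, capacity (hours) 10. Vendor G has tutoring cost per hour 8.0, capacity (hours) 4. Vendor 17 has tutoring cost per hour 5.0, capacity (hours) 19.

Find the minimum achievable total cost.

247

Cheapest first:
Vendor 17 (5.0): use full 19 → 16 hours to go.
Vendor G at 8.0: take all 4 hours → 12 still needed.
Take 12 from Vendor 8 at 10.0 to finish.
Vendor S: unused.
Cost = 19×5.0 + 4×8.0 + 12×10.0 = 247.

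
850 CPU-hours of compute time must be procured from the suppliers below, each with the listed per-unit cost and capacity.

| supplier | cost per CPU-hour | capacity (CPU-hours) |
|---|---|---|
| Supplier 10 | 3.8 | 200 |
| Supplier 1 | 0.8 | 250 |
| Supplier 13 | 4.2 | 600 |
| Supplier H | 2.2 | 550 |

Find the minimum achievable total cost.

Cheapest first:
Supplier 1 (0.8): use full 250 → 600 CPU-hours to go.
Supplier H at 2.2: take all 550 CPU-hours → 50 still needed.
Take 50 from Supplier 10 at 3.8 to finish.
Supplier 13: unused.
Cost = 250×0.8 + 550×2.2 + 50×3.8 = 1600.

1600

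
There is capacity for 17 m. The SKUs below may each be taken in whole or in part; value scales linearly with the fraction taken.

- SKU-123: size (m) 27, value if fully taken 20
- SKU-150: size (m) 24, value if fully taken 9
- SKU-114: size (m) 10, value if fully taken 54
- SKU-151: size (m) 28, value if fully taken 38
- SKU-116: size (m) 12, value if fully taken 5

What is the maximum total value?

63.5

Sort by value density: SKU-114 54/10≈5.4, SKU-151 38/28≈1.36, SKU-123 20/27≈0.741, SKU-116 5/12≈0.417, SKU-150 9/24≈0.375.
Take all of SKU-114 (10 m, value 54) → 7 m left.
Fill the last 7 m with part of SKU-151: 7/28 of it earns 9.5.
Total value = 63.5.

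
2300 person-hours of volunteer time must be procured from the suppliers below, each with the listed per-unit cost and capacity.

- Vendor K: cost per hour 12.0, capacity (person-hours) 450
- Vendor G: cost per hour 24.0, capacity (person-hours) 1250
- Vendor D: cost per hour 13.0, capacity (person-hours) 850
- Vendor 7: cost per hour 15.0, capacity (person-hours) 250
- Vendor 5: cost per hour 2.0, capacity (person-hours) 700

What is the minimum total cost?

Cheapest first:
Vendor 5 (2.0): use full 700 ; 1600 person-hours to go.
Take 450 from Vendor K at 12.0 ; need 1150 more.
Vendor D at 13.0: take all 850 person-hours ; 300 still needed.
Vendor 7 (15.0): use full 250 ; 50 person-hours to go.
Take 50 from Vendor G at 24.0 to finish.
Cost = 700×2.0 + 450×12.0 + 850×13.0 + 250×15.0 + 50×24.0 = 22800.

22800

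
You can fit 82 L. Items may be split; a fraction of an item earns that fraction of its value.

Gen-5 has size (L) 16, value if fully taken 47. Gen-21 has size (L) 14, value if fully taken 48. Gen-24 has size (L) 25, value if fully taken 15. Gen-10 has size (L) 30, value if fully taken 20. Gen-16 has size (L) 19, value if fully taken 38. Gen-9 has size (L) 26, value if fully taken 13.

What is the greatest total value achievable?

154.8

Best value per unit of size first: Gen-21 48/14≈3.43, Gen-5 47/16≈2.94, Gen-16 38/19≈2, Gen-10 20/30≈0.667, Gen-24 15/25≈0.6, Gen-9 13/26≈0.5.
Gen-21: take in full, 14 L for value 48 → 68 left.
All 16 L of Gen-5 fit (value 47) → 52 remain.
All 19 L of Gen-16 fit (value 38) → 33 remain.
All 30 L of Gen-10 fit (value 20) → 3 remain.
Only 3 L remain; take 3/25 of Gen-24 for value 15×3/25 = 1.8.
Total value = 154.8.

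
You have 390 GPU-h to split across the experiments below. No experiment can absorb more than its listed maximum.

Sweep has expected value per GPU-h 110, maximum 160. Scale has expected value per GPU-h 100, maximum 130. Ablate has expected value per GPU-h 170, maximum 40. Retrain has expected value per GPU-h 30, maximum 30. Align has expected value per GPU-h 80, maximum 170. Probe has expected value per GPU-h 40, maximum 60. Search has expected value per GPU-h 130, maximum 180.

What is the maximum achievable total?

48800

Rank by expected value per GPU-h: Ablate 170 > Search 130 > Sweep 110 > Scale 100 > Align 80 > Probe 40 > Retrain 30.
Ablate takes 40 to reach its cap of 40 ; 350 left.
Search: +180 to 180 (cap) ; 170 left.
Sweep takes 160 to reach its cap of 160 ; 10 left.
Scale: +10 (room for 130) → 10. Pool exhausted.
Total = 110×160 + 100×10 + 170×40 + 130×180 = 48800.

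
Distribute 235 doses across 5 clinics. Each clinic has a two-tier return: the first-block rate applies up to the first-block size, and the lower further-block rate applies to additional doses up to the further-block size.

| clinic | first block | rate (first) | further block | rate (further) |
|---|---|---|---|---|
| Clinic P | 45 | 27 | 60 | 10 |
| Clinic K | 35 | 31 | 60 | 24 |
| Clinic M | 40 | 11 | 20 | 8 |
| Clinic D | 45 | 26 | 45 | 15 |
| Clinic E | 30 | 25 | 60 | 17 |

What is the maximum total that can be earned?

Rank every tier by rate: Clinic K/tier1 31 > Clinic P/tier1 27 > Clinic D/tier1 26 > Clinic E/tier1 25 > Clinic K/tier2 24 > Clinic E/tier2 17 > Clinic D/tier2 15 > Clinic M/tier1 11 > Clinic P/tier2 10 > Clinic M/tier2 8.
Clinic K tier1 at 31: fill all 35 — 200 left.
Fill Clinic P tier1 block (45 at 27) — 155 left.
Clinic D tier1 at 26: fill all 45 — 110 left.
Clinic E tier1 at 25: fill all 30 — 80 left.
Clinic K tier2 at 24: fill all 60 — 20 left.
Clinic E/tier2: +20 of 60 at 17; pool empty.
Total = 31×35 + 27×45 + 26×45 + 25×30 + 24×60 + 17×20 = 6000.

6000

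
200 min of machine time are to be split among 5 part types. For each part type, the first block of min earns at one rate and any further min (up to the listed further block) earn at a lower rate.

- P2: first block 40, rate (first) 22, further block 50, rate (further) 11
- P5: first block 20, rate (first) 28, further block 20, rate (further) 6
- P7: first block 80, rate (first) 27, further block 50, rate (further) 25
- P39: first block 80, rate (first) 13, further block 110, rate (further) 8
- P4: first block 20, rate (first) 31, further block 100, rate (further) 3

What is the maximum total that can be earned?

5250

Rank every tier by rate: P4/first 31 > P5/first 28 > P7/first 27 > P7/second 25 > P2/first 22 > P39/first 13 > P2/second 11 > P39/second 8 > P5/second 6 > P4/second 3.
Fill P4 first block (20 at 31) — 180 left.
P5/first (28): +20 — 160 left.
Fill P7 first block (80 at 27) — 80 left.
P7/second (25): +50 — 30 left.
P2 first at 22: only 30 left, fill 30.
Total = 31×20 + 28×20 + 27×80 + 25×50 + 22×30 = 5250.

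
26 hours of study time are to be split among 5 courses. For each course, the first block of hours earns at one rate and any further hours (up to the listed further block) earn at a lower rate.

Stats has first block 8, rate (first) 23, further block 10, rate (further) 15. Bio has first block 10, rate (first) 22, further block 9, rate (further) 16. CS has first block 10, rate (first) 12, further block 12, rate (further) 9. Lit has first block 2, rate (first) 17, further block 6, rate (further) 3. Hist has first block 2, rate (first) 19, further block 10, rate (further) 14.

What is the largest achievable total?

Rank every tier by rate: Stats/T1 23 > Bio/T1 22 > Hist/T1 19 > Lit/T1 17 > Bio/T2 16 > Stats/T2 15 > Hist/T2 14 > CS/T1 12 > CS/T2 9 > Lit/T2 3.
Stats T1 at 23: fill all 8 → 18 left.
Fill Bio T1 block (10 at 22) → 8 left.
Hist T1 at 19: fill all 2 → 6 left.
Lit/T1 (17): +2 → 4 left.
4 remain; put them into Bio T2 at 16.
Total = 23×8 + 22×10 + 19×2 + 17×2 + 16×4 = 540.

540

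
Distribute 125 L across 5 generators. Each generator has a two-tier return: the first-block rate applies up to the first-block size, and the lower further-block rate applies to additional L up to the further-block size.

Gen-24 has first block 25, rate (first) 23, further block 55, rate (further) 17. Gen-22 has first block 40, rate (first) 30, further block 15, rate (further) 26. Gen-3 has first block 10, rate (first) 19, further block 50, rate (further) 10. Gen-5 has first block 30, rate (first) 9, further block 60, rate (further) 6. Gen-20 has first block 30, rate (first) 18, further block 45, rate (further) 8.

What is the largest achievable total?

Order all 10 blocks by rate: Gen-22/tier1 30 > Gen-22/tier2 26 > Gen-24/tier1 23 > Gen-3/tier1 19 > Gen-20/tier1 18 > Gen-24/tier2 17 > Gen-3/tier2 10 > Gen-5/tier1 9 > Gen-20/tier2 8 > Gen-5/tier2 6.
Fill Gen-22 tier1 block (40 at 30) — 85 left.
Gen-22/tier2 (26): +15 — 70 left.
Gen-24/tier1 (23): +25 — 45 left.
Gen-3/tier1 (19): +10 — 35 left.
Gen-20 tier1 at 18: fill all 30 — 5 left.
Gen-24/tier2: +5 of 55 at 17; pool empty.
Total = 30×40 + 26×15 + 23×25 + 19×10 + 18×30 + 17×5 = 2980.

2980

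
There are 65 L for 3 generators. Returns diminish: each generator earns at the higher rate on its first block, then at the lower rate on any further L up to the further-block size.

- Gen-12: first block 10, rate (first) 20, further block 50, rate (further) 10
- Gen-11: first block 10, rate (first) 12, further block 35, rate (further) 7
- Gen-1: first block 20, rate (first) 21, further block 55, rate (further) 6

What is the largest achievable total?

990

Order all 6 blocks by rate: Gen-1/first 21 > Gen-12/first 20 > Gen-11/first 12 > Gen-12/second 10 > Gen-11/second 7 > Gen-1/second 6.
Fill Gen-1 first block (20 at 21) → 45 left.
Fill Gen-12 first block (10 at 20) → 35 left.
Gen-11 first at 12: fill all 10 → 25 left.
Gen-12/second: +25 of 50 at 10; pool empty.
Total = 21×20 + 20×10 + 12×10 + 10×25 = 990.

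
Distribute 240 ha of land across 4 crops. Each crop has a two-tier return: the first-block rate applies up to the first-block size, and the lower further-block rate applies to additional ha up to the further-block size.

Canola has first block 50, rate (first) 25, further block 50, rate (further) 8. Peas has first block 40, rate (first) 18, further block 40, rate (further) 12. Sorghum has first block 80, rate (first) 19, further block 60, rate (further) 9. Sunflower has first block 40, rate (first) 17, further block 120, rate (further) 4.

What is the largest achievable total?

4530

Rank every tier by rate: Canola/tier1 25 > Sorghum/tier1 19 > Peas/tier1 18 > Sunflower/tier1 17 > Peas/tier2 12 > Sorghum/tier2 9 > Canola/tier2 8 > Sunflower/tier2 4.
Canola/tier1 (25): +50 — 190 left.
Sorghum/tier1 (19): +80 — 110 left.
Peas tier1 at 18: fill all 40 — 70 left.
Sunflower tier1 at 17: fill all 40 — 30 left.
30 remain; put them into Peas tier2 at 12.
Total = 25×50 + 19×80 + 18×40 + 17×40 + 12×30 = 4530.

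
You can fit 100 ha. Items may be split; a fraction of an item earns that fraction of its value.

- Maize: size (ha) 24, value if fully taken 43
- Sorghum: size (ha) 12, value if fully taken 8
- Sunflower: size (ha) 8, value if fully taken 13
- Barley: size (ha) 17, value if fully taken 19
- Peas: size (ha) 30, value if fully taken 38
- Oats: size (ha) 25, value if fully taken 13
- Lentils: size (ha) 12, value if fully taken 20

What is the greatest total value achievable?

Rank by value-to-size ratio: Maize 43/24≈1.79, Lentils 20/12≈1.67, Sunflower 13/8≈1.62, Peas 38/30≈1.27, Barley 19/17≈1.12, Sorghum 8/12≈0.667, Oats 13/25≈0.52.
Take all of Maize (24 ha, value 43) ; 76 ha left.
Lentils: take in full, 12 ha for value 20 ; 64 left.
Sunflower: take in full, 8 ha for value 13 ; 56 left.
Take all of Peas (30 ha, value 38) ; 26 ha left.
Take all of Barley (17 ha, value 19) ; 9 ha left.
9 ha left: a 9/12 share of Sorghum gives 8×9/12 = 6.
Total value = 139.

139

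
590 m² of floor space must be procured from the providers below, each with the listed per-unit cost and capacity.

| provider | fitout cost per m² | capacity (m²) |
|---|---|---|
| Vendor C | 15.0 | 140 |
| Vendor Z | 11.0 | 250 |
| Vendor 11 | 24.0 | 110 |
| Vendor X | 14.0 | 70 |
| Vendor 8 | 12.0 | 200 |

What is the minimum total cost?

Use providers in increasing cost order.
Vendor Z at 11.0: take all 250 m² — 340 still needed.
Vendor 8 at 12.0: take all 200 m² — 140 still needed.
Vendor X at 14.0: take all 70 m² — 70 still needed.
Take 70 from Vendor C at 15.0 to finish.
Vendor 11: unused.
Cost = 250×11.0 + 200×12.0 + 70×14.0 + 70×15.0 = 7180.

7180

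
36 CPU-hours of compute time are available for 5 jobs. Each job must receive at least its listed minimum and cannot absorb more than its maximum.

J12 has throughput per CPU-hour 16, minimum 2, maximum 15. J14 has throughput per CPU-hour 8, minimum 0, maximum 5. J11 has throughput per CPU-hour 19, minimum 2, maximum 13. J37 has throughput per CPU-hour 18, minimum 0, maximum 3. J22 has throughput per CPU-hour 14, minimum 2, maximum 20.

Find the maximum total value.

Meeting every minimum uses 2+0+2+0+2 = 6 CPU-hours, leaving 30.
Highest throughput per CPU-hour first: J11 19 > J37 18 > J12 16 > J22 14 > J14 8.
Give J11 11 more to hit its cap of 13 — 19 left.
Give J37 3 more to hit its cap of 3 — 16 left.
J12: +13 to 15 (cap) — 3 left.
J22 has room for 18 more but only 3 remain, so it gets 5.
Total = 16×15 + 19×13 + 18×3 + 14×5 = 611.

611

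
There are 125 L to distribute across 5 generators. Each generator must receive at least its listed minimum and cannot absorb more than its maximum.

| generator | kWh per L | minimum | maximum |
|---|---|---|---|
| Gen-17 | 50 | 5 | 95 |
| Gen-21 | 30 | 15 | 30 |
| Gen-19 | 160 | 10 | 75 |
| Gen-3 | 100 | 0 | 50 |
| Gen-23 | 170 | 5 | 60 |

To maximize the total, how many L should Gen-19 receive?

Meeting every minimum uses 5+15+10+0+5 = 35 L, leaving 90.
Highest kWh per L first: Gen-23 170 > Gen-19 160 > Gen-3 100 > Gen-17 50 > Gen-21 30.
Gen-23 takes 55 more to reach its cap of 60 ; 35 left.
Gen-19: +35 (room for 65) → 45. Pool exhausted.

45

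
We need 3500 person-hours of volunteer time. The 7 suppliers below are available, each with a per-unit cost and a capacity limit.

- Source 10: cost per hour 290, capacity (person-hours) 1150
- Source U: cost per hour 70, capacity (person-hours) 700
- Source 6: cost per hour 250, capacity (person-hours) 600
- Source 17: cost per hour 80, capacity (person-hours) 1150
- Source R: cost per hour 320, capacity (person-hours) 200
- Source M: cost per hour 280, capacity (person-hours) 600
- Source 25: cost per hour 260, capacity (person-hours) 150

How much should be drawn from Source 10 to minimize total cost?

300

Use suppliers in increasing cost order.
Source U at 70: take all 700 person-hours — 2800 still needed.
Source 17 (80): use full 1150 — 1650 person-hours to go.
Source 6 (250): use full 600 — 1050 person-hours to go.
Source 25 at 260: take all 150 person-hours — 900 still needed.
Take 600 from Source M at 280 — need 300 more.
Source 10 (290): take the remaining 300 — done.
Source R: unused.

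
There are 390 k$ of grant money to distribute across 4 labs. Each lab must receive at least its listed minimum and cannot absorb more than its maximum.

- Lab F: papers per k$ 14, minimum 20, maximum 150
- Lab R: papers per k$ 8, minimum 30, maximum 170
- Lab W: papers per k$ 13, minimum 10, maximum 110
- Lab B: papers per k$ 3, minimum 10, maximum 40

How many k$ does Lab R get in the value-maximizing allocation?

120

Meeting every minimum uses 20+30+10+10 = 70 k$, leaving 320.
Order the labs by papers per k$: Lab F 14 > Lab W 13 > Lab R 8 > Lab B 3.
Lab F: +130 to 150 (cap) ; 190 left.
Lab W takes 100 more to reach its cap of 110 ; 90 left.
Only 90 left; Lab R takes them to reach 120.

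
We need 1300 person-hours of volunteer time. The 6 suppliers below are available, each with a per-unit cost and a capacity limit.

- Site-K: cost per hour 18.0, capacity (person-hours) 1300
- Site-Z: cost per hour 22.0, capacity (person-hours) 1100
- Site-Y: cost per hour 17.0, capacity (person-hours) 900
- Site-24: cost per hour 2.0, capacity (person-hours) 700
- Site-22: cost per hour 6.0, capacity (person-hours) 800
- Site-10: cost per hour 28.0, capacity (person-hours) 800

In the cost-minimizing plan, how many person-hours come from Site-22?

600

Fill from the cheapest supplier first.
Take 700 from Site-24 at 2.0 — need 600 more.
Take 600 from Site-22 at 6.0 to finish.
Site-Y, Site-K, Site-Z, Site-10: unused.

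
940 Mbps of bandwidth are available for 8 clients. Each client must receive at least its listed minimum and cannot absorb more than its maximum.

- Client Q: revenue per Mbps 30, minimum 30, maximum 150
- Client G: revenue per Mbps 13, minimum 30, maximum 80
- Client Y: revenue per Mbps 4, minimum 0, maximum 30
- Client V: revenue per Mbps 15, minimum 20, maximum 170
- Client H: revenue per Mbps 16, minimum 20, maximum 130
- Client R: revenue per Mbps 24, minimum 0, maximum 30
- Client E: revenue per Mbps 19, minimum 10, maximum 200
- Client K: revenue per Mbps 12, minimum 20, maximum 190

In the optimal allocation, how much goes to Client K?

Meeting every minimum uses 30+30+0+20+20+0+10+20 = 130 Mbps, leaving 810.
Rank by revenue per Mbps: Client Q 30 > Client R 24 > Client E 19 > Client H 16 > Client V 15 > Client G 13 > Client K 12 > Client Y 4.
Client Q: +120 to 150 (cap) — 690 left.
Client R takes 30 more to reach its cap of 30 — 660 left.
Give Client E 190 more to hit its cap of 200 — 470 left.
Client H: +110 to 130 (cap) — 360 left.
Client V: +150 to 170 (cap) — 210 left.
Client G takes 50 more to reach its cap of 80 — 160 left.
Client K has room for 170 more but only 160 remain, so it gets 180.

180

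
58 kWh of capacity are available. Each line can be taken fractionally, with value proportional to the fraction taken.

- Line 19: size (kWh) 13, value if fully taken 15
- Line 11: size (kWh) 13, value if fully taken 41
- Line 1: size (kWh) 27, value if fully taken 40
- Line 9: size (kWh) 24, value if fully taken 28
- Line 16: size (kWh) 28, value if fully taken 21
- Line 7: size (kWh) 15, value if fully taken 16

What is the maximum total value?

102

Best value per unit of size first: Line 11 41/13≈3.15, Line 1 40/27≈1.48, Line 9 28/24≈1.17, Line 19 15/13≈1.15, Line 7 16/15≈1.07, Line 16 21/28≈0.75.
Take all of Line 11 (13 kWh, value 41) ; 45 kWh left.
Line 1: take in full, 27 kWh for value 40 ; 18 left.
Fill the last 18 kWh with part of Line 9: 18/24 of it earns 21.
Total value = 102.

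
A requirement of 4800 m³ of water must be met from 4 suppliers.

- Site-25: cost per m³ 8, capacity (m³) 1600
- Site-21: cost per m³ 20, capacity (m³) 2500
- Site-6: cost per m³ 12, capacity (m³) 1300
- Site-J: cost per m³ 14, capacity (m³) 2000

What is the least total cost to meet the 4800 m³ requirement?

55000

Cheapest first:
Site-25 at 8: take all 1600 m³ ; 3200 still needed.
Site-6 at 12: take all 1300 m³ ; 1900 still needed.
Take 1900 from Site-J at 14 to finish.
Site-21: unused.
Cost = 1600×8 + 1300×12 + 1900×14 = 55000.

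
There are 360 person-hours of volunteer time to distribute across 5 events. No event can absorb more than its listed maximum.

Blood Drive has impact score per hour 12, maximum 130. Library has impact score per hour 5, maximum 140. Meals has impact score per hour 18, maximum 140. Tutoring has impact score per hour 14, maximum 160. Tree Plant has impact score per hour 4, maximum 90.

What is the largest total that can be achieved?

Rank by impact score per hour: Meals 18 > Tutoring 14 > Blood Drive 12 > Library 5 > Tree Plant 4.
Give Meals 140 to hit its cap of 140 — 220 left.
Tutoring takes 160 to reach its cap of 160 — 60 left.
Only 60 left; Blood Drive takes them to reach 60.
Total = 12×60 + 18×140 + 14×160 = 5480.

5480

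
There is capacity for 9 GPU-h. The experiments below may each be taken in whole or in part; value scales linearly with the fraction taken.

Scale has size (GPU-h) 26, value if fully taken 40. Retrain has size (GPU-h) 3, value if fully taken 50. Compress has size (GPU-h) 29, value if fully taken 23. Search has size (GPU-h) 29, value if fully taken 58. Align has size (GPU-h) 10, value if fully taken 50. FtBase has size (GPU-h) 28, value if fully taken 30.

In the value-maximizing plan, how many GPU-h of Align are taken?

6

Sort by value density: Retrain 50/3≈16.7, Align 50/10≈5, Search 58/29≈2, Scale 40/26≈1.54, FtBase 30/28≈1.07, Compress 23/29≈0.793.
Retrain: take in full, 3 GPU-h for value 50 ; 6 left.
Only 6 GPU-h remain; take 6/10 of Align for value 50×6/10 = 30.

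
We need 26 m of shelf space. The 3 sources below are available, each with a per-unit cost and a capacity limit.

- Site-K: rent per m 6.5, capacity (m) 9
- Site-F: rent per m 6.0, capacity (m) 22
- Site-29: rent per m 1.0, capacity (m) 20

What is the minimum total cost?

56

Cheapest first:
Take 20 from Site-29 at 1.0 ; need 6 more.
Take 6 from Site-F at 6.0 to finish.
Site-K: unused.
Cost = 20×1.0 + 6×6.0 = 56.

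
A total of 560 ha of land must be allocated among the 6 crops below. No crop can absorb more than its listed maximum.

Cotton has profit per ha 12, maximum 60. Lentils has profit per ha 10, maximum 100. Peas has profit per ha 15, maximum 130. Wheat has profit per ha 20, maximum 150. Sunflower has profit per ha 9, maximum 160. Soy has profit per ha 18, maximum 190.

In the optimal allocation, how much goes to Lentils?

Order the crops by profit per ha: Wheat 20 > Soy 18 > Peas 15 > Cotton 12 > Lentils 10 > Sunflower 9.
Give Wheat 150 to hit its cap of 150 — 410 left.
Soy takes 190 to reach its cap of 190 — 220 left.
Peas: +130 to 130 (cap) — 90 left.
Give Cotton 60 to hit its cap of 60 — 30 left.
Lentils: +30 (room for 100) → 30. Pool exhausted.

30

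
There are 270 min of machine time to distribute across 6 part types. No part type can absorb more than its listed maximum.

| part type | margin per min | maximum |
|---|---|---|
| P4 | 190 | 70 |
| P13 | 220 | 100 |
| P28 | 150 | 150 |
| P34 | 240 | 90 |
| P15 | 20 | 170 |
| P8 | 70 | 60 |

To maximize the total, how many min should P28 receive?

10

Highest margin per min first: P34 240 > P13 220 > P4 190 > P28 150 > P8 70 > P15 20.
P34 takes 90 to reach its cap of 90 → 180 left.
P13 takes 100 to reach its cap of 100 → 80 left.
P4 takes 70 to reach its cap of 70 → 10 left.
Only 10 left; P28 takes them to reach 10.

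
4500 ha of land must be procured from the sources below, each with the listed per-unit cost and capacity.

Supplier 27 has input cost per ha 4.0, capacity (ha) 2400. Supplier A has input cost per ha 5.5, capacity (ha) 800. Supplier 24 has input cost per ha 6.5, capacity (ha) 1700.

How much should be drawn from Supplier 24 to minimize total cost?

1300

Fill from the cheapest source first.
Supplier 27 (4.0): use full 2400 — 2100 ha to go.
Supplier A at 5.5: take all 800 ha — 1300 still needed.
Take 1300 from Supplier 24 at 6.5 to finish.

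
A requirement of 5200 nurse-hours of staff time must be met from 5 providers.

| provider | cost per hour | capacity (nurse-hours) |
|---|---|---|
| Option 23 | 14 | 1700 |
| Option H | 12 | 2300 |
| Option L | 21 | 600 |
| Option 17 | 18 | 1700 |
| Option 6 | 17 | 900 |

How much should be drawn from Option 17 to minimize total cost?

300

Fill from the cheapest provider first.
Take 2300 from Option H at 12 — need 2900 more.
Option 23 at 14: take all 1700 nurse-hours — 1200 still needed.
Option 6 (17): use full 900 — 300 nurse-hours to go.
Option 17 (18): take the remaining 300 — done.
Option L: unused.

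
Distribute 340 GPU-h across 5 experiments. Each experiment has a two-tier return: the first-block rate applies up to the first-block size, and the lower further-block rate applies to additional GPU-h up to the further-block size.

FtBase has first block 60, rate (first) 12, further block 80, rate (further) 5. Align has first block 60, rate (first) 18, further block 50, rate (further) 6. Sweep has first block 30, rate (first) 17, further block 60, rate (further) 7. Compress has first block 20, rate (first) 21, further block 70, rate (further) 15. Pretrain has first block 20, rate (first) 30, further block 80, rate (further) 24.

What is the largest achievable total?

Treat each block as its own option and order by rate: Pretrain/first 30 > Pretrain/second 24 > Compress/first 21 > Align/first 18 > Sweep/first 17 > Compress/second 15 > FtBase/first 12 > Sweep/second 7 > Align/second 6 > FtBase/second 5.
Fill Pretrain first block (20 at 30) ; 320 left.
Fill Pretrain second block (80 at 24) ; 240 left.
Compress/first (21): +20 ; 220 left.
Align first at 18: fill all 60 ; 160 left.
Sweep/first (17): +30 ; 130 left.
Fill Compress second block (70 at 15) ; 60 left.
FtBase first at 12: fill all 60 ; 0 left.
Total = 30×20 + 24×80 + 21×20 + 18×60 + 17×30 + 15×70 + 12×60 = 6300.

6300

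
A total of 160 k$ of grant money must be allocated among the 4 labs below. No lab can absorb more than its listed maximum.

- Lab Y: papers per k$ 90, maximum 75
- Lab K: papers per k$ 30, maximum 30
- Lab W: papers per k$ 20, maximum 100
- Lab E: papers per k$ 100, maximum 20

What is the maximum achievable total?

Order the labs by papers per k$: Lab E 100 > Lab Y 90 > Lab K 30 > Lab W 20.
Lab E: +20 to 20 (cap) — 140 left.
Lab Y takes 75 to reach its cap of 75 — 65 left.
Lab K takes 30 to reach its cap of 30 — 35 left.
Lab W has room for 100 but only 35 remain, so it gets 35.
Total = 90×75 + 30×30 + 20×35 + 100×20 = 10350.

10350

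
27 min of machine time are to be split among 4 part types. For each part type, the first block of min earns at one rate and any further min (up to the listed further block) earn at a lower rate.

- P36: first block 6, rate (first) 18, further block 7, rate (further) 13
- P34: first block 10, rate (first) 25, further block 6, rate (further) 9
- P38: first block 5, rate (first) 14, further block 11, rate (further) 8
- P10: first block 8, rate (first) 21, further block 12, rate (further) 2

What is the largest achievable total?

Rank every tier by rate: P34/T1 25 > P10/T1 21 > P36/T1 18 > P38/T1 14 > P36/T2 13 > P34/T2 9 > P38/T2 8 > P10/T2 2.
P34/T1 (25): +10 ; 17 left.
Fill P10 T1 block (8 at 21) ; 9 left.
P36 T1 at 18: fill all 6 ; 3 left.
P38 T1 at 14: only 3 left, fill 3.
Total = 25×10 + 21×8 + 18×6 + 14×3 = 568.

568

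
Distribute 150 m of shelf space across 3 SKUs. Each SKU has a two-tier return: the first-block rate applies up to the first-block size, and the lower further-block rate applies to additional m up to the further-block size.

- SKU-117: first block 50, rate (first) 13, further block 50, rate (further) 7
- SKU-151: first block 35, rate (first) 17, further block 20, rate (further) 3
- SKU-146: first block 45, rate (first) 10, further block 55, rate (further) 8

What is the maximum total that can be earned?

Treat each block as its own option and order by rate: SKU-151/tier1 17 > SKU-117/tier1 13 > SKU-146/tier1 10 > SKU-146/tier2 8 > SKU-117/tier2 7 > SKU-151/tier2 3.
SKU-151/tier1 (17): +35 — 115 left.
SKU-117/tier1 (13): +50 — 65 left.
SKU-146/tier1 (10): +45 — 20 left.
20 remain; put them into SKU-146 tier2 at 8.
Total = 17×35 + 13×50 + 10×45 + 8×20 = 1855.

1855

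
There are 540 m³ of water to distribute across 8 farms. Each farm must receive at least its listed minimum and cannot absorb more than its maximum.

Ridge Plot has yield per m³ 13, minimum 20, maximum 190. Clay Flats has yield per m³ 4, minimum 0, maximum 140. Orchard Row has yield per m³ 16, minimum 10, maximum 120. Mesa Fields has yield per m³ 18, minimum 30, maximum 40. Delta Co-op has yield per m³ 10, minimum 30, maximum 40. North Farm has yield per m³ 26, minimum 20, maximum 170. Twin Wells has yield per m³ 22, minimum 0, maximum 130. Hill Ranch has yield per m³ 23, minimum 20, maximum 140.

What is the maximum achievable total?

Meeting every minimum uses 20+0+10+30+30+20+0+20 = 130 m³, leaving 410.
Highest yield per m³ first: North Farm 26 > Hill Ranch 23 > Twin Wells 22 > Mesa Fields 18 > Orchard Row 16 > Ridge Plot 13 > Delta Co-op 10 > Clay Flats 4.
North Farm takes 150 more to reach its cap of 170 ; 260 left.
Hill Ranch: +120 to 140 (cap) ; 140 left.
Twin Wells takes 130 more to reach its cap of 130 ; 10 left.
Mesa Fields: +10 to 40 (cap) ; 0 left.
Total = 13×20 + 16×10 + 18×40 + 10×30 + 26×170 + 22×130 + 23×140 = 11940.

11940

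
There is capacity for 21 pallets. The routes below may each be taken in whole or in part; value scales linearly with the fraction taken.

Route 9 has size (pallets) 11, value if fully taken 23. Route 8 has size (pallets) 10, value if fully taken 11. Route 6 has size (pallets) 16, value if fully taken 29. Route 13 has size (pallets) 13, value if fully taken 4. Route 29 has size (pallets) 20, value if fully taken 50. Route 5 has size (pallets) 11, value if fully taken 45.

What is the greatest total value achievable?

Best value per unit of size first: Route 5 45/11≈4.09, Route 29 50/20≈2.5, Route 9 23/11≈2.09, Route 6 29/16≈1.81, Route 8 11/10≈1.1, Route 13 4/13≈0.308.
All 11 pallets of Route 5 fit (value 45) — 10 remain.
Only 10 pallets remain; take 10/20 of Route 29 for value 50×10/20 = 25.
Total value = 70.

70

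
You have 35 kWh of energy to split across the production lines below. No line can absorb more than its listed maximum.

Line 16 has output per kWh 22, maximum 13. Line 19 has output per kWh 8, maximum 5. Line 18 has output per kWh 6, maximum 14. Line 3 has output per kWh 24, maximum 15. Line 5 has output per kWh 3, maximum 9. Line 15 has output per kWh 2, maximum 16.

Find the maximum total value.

Rank by output per kWh: Line 3 24 > Line 16 22 > Line 19 8 > Line 18 6 > Line 5 3 > Line 15 2.
Give Line 3 15 to hit its cap of 15 — 20 left.
Line 16 takes 13 to reach its cap of 13 — 7 left.
Line 19: +5 to 5 (cap) — 2 left.
Line 18: +2 (room for 14) → 2. Pool exhausted.
Total = 22×13 + 8×5 + 6×2 + 24×15 = 698.

698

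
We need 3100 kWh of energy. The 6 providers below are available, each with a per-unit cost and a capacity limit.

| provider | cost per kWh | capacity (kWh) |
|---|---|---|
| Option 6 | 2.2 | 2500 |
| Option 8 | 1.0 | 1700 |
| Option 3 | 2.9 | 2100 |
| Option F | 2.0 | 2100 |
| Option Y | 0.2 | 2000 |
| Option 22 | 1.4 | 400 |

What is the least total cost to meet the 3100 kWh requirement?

Use providers in increasing cost order.
Take 2000 from Option Y at 0.2 — need 1100 more.
Take 1100 from Option 8 at 1.0 to finish.
Option 22, Option F, Option 6, Option 3: unused.
Cost = 2000×0.2 + 1100×1.0 = 1500.

1500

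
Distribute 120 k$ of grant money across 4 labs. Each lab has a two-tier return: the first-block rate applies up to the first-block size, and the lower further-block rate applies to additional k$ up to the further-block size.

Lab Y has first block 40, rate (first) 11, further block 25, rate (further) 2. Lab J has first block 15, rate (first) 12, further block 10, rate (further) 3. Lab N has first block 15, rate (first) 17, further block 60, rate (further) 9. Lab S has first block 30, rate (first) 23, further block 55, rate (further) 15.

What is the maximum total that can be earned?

Rank every tier by rate: Lab S/first 23 > Lab N/first 17 > Lab S/second 15 > Lab J/first 12 > Lab Y/first 11 > Lab N/second 9 > Lab J/second 3 > Lab Y/second 2.
Fill Lab S first block (30 at 23) → 90 left.
Fill Lab N first block (15 at 17) → 75 left.
Fill Lab S second block (55 at 15) → 20 left.
Lab J first at 12: fill all 15 → 5 left.
Lab Y/first: +5 of 40 at 11; pool empty.
Total = 23×30 + 17×15 + 15×55 + 12×15 + 11×5 = 2005.

2005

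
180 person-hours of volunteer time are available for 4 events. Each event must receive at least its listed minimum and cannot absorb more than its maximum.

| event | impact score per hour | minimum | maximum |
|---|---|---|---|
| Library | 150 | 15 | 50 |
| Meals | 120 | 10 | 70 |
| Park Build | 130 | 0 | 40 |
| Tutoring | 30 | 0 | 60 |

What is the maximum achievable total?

Meeting every minimum uses 15+10+0+0 = 25 person-hours, leaving 155.
Rank by impact score per hour: Library 150 > Park Build 130 > Meals 120 > Tutoring 30.
Give Library 35 more to hit its cap of 50 → 120 left.
Park Build: +40 to 40 (cap) → 80 left.
Give Meals 60 more to hit its cap of 70 → 20 left.
Tutoring: +20 (room for 60) → 20. Pool exhausted.
Total = 150×50 + 120×70 + 130×40 + 30×20 = 21700.

21700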